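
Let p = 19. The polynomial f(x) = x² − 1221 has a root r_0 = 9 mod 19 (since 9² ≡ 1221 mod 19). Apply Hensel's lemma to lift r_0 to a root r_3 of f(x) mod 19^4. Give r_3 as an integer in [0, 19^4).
r_3 = 28471 (mod 130321)

Hensel's recurrence: r_{i+1} = r_i − f(r_i)·(f′(r_i))^{-1} mod 19^{i+2}, with f′(x) = 2x. Iterate:
  r_0 = 9 (mod 19)
  r_1 = 313 (mod 361)
  r_2 = 1035 (mod 6859)
  r_3 = 28471 (mod 130321)
Final: r_3 = 28471, and one checks f(r_3) ≡ 0 mod 19^4.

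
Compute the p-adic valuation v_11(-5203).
v_11(-5203) = 2

v_11(n) is the largest exponent k such that 11^k divides n. Factor out: -5203 = -11^2 · 43. (Sign doesn't affect v_p.) So v_11(-5203) = 2.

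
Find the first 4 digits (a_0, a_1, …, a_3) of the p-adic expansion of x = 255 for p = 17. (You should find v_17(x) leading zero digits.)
(a_0, …, a_3) = (0, 15, 0, 0)

v_17(255) = 1, so a_0 = ... = a_0 = 0. Factor out: x = 17^1 · u with u = 15 a unit in ℤ_17. Expand u iteratively via a_{v+i} = u_i mod 17, u_{i+1} = (u_i − a_{v+i})/17:
  u_0 = 15;  a_1 = 15;  u_1 = (u_0 − 15)/17 = 0
  u_1 = 0;  a_2 = 0;  u_2 = (u_1 − 0)/17 = 0
  u_2 = 0;  a_3 = 0;  u_3 = (u_2 − 0)/17 = 0
Digits: (0, 15, 0, 0).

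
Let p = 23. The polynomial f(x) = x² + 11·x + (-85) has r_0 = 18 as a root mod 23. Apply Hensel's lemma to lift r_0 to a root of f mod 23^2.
r_1 = 110 (mod 529)

Hensel: r_{i+1} = r_i − f(r_i)·(f′(r_i))^{-1} mod 23^{i+2}, f′(x) = 2x + 11. Iterate:
  r_0 = 18 (mod 23)
  r_1 = 110 (mod 529)
Final: r = 110 satisfies f(r) ≡ 0 mod 23^2.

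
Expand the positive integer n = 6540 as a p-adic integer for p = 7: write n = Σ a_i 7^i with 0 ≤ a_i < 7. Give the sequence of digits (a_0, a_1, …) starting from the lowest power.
(a_0, a_1, …) = (2, 3, 0, 5, 2)

Repeated division by 7 gives the digits low-to-high: 6540 = 2 + 3·7^1 + 5·7^3 + 2·7^4. Digit sequence: (2, 3, 0, 5, 2).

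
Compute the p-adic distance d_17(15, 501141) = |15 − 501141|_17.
d_17(15, 501141) = 1/83521

Step 1 — x − y = 15 − 501141 = -501126. Step 2 — v_17(-501126) = 4 (factor: -501126 = −(17^4 · 6); the sign does not affect v_p). Step 3 — |x − y|_17 = 17^{-4} = 1/83521.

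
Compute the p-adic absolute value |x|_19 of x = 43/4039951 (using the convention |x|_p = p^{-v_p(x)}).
|43/4039951|_19 = 130321

Step 1 — compute v_19(x) by factoring powers of 19 out of the numerator and denominator: v_19(43/4039951) = -4. Step 2 — apply |x|_p = p^{-v_p(x)} = 19^{4} = 130321.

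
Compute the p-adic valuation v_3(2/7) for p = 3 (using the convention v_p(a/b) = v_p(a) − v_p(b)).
v_3(2/7) = 0

Factor powers of 3 from the numerator and denominator of the reduced fraction: 2 = 3^0 · 2 and 7 = 3^0 · 7. Apply v_p(a/b) = v_p(a) − v_p(b): v_3(2/7) = 0 − 0 = 0.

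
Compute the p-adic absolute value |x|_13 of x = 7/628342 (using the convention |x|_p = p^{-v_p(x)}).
|7/628342|_13 = 28561

Step 1 — compute v_13(x) by factoring powers of 13 out of the numerator and denominator: v_13(7/628342) = -4. Step 2 — apply |x|_p = p^{-v_p(x)} = 13^{4} = 28561.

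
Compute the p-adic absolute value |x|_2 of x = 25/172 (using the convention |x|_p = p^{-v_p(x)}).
|25/172|_2 = 4

Step 1 — compute v_2(x) by factoring powers of 2 out of the numerator and denominator: v_2(25/172) = -2. Step 2 — apply |x|_p = p^{-v_p(x)} = 2^{2} = 4.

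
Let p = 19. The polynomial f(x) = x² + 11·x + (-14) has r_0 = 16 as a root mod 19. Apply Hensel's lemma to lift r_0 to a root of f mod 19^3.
r_2 = 871 (mod 6859)

Hensel: r_{i+1} = r_i − f(r_i)·(f′(r_i))^{-1} mod 19^{i+2}, f′(x) = 2x + 11. Iterate:
  r_0 = 16 (mod 19)
  r_1 = 149 (mod 361)
  r_2 = 871 (mod 6859)
Final: r = 871 satisfies f(r) ≡ 0 mod 19^3.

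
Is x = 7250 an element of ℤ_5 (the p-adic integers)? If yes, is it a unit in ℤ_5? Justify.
x ∈ ℤ_5 but not a unit; v_5(x) = 3 > 0

ℤ_5 = {x ∈ ℚ_5 : v_5(x) ≥ 0} and ℤ_5^× = {x ∈ ℤ_5 : v_5(x) = 0}. Here v_5(7250) = v_5(num) − v_5(den) = 3; compare against these criteria.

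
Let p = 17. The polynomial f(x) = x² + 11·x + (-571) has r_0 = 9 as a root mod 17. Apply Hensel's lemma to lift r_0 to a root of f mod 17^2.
r_1 = 162 (mod 289)

Hensel: r_{i+1} = r_i − f(r_i)·(f′(r_i))^{-1} mod 17^{i+2}, f′(x) = 2x + 11. Iterate:
  r_0 = 9 (mod 17)
  r_1 = 162 (mod 289)
Final: r = 162 satisfies f(r) ≡ 0 mod 17^2.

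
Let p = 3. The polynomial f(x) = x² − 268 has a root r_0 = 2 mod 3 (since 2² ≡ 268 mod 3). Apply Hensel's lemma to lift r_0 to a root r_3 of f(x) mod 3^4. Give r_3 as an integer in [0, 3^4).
r_3 = 5 (mod 81)

Hensel's recurrence: r_{i+1} = r_i − f(r_i)·(f′(r_i))^{-1} mod 3^{i+2}, with f′(x) = 2x. Iterate:
  r_0 = 2 (mod 3)
  r_1 = 5 (mod 9)
  r_2 = 5 (mod 27)
  r_3 = 5 (mod 81)
Final: r_3 = 5, and one checks f(r_3) ≡ 0 mod 3^4.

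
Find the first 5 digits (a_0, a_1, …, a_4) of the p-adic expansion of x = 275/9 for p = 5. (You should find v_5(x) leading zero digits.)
(a_0, …, a_4) = (0, 0, 4, 0, 1)

v_5(275/9) = 2, so a_0 = ... = a_1 = 0. Factor out: x = 5^2 · u with u = 11/9 a unit in ℤ_5. Expand u iteratively via a_{v+i} = u_i mod 5, u_{i+1} = (u_i − a_{v+i})/5:
  u_0 = 11/9;  a_2 = 4;  u_1 = (u_0 − 4)/5 = -5/9
  u_1 = -5/9;  a_3 = 0;  u_2 = (u_1 − 0)/5 = -1/9
  u_2 = -1/9;  a_4 = 1;  u_3 = (u_2 − 1)/5 = -2/9
Digits: (0, 0, 4, 0, 1).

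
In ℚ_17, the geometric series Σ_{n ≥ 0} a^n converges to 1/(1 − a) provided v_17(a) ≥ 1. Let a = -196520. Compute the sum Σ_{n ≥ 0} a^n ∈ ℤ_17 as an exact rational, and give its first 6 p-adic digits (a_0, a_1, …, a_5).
Σ a^n = 1/(1 − a) = 1/196521;  first 6 digits = (1, 0, 0, 11, 14, 16)

v_17(a) = 3 ≥ 1, so the series converges in ℤ_17 to 1/(1 − a) = 1/(1 − (-196520)) = 1/196521. Expand this rational in ℤ_17: compute digits iteratively via d_i = x_i mod 17, x_{i+1} = (x_i − d_i)/17. The first 6 digits are (1, 0, 0, 11, 14, 16).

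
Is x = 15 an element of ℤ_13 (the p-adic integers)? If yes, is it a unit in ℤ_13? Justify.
x ∈ ℤ_13^× (unit); v_13(x) = 0

ℤ_13 = {x ∈ ℚ_13 : v_13(x) ≥ 0} and ℤ_13^× = {x ∈ ℤ_13 : v_13(x) = 0}. Here v_13(15) = v_13(num) − v_13(den) = 0; compare against these criteria.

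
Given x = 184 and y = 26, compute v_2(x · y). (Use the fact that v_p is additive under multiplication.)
v_2(4784) = 4

v_p(x) = 3 (factor: 184 = 2^3 · 23); v_p(y) = 1 (factor: 26 = 2^1 · 13). Additivity: v_p(xy) = v_p(x) + v_p(y) = 3 + 1 = 4. (Direct check: xy = 4784 = 2^4 · (299).)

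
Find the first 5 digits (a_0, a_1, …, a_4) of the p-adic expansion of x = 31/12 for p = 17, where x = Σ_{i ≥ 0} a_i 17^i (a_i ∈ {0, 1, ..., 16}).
(a_0, …, a_4) = (4, 7, 1, 7, 1)

v_17(31/12) = 0 (numerator and denominator both coprime to 17), so x ∈ ℤ_17^×. Compute digits iteratively via a_i = x_i mod 17, x_{i+1} = (x_i − a_i)/17, with x_0 = x:
  x_0 = 31/12;  a_0 = 4;  x_1 = (x_0 − 4)/17 = -1/12
  x_1 = -1/12;  a_1 = 7;  x_2 = (x_1 − 7)/17 = -5/12
  x_2 = -5/12;  a_2 = 1;  x_3 = (x_2 − 1)/17 = -1/12
  x_3 = -1/12;  a_3 = 7;  x_4 = (x_3 − 7)/17 = -5/12
  x_4 = -5/12;  a_4 = 1;  x_5 = (x_4 − 1)/17 = -1/12
Digits: (4, 7, 1, 7, 1).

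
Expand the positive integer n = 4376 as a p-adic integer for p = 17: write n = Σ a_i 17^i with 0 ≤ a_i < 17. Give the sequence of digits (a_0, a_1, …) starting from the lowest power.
(a_0, a_1, …) = (7, 2, 15)

Repeated division by 17 gives the digits low-to-high: 4376 = 7 + 2·17^1 + 15·17^2. Digit sequence: (7, 2, 15).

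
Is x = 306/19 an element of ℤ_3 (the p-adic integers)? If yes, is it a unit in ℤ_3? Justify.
x ∈ ℤ_3 but not a unit; v_3(x) = 2 > 0

ℤ_3 = {x ∈ ℚ_3 : v_3(x) ≥ 0} and ℤ_3^× = {x ∈ ℤ_3 : v_3(x) = 0}. Here v_3(306/19) = v_3(num) − v_3(den) = 2; compare against these criteria.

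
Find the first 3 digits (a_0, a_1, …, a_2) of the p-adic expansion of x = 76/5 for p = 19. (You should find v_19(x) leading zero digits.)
(a_0, …, a_2) = (0, 16, 3)

v_19(76/5) = 1, so a_0 = ... = a_0 = 0. Factor out: x = 19^1 · u with u = 4/5 a unit in ℤ_19. Expand u iteratively via a_{v+i} = u_i mod 19, u_{i+1} = (u_i − a_{v+i})/19:
  u_0 = 4/5;  a_1 = 16;  u_1 = (u_0 − 16)/19 = -4/5
  u_1 = -4/5;  a_2 = 3;  u_2 = (u_1 − 3)/19 = -1/5
Digits: (0, 16, 3).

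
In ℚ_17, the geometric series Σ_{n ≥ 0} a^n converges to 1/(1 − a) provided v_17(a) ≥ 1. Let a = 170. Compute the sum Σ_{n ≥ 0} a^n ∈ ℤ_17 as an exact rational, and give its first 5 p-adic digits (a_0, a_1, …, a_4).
Σ a^n = 1/(1 − a) = -1/169;  first 5 digits = (1, 10, 15, 2, 12)

v_17(a) = 1 ≥ 1, so the series converges in ℤ_17 to 1/(1 − a) = 1/(1 − 170) = -1/169. Expand this rational in ℤ_17: compute digits iteratively via d_i = x_i mod 17, x_{i+1} = (x_i − d_i)/17. The first 5 digits are (1, 10, 15, 2, 12).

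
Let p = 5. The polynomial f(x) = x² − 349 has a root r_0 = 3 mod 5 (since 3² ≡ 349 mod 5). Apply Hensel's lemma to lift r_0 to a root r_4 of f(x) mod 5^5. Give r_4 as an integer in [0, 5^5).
r_4 = 1043 (mod 3125)

Hensel's recurrence: r_{i+1} = r_i − f(r_i)·(f′(r_i))^{-1} mod 5^{i+2}, with f′(x) = 2x. Iterate:
  r_0 = 3 (mod 5)
  r_1 = 18 (mod 25)
  r_2 = 43 (mod 125)
  r_3 = 418 (mod 625)
  r_4 = 1043 (mod 3125)
Final: r_4 = 1043, and one checks f(r_4) ≡ 0 mod 5^5.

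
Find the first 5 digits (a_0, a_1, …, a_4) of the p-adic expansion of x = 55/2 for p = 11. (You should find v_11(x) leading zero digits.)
(a_0, …, a_4) = (0, 8, 5, 5, 5)

v_11(55/2) = 1, so a_0 = ... = a_0 = 0. Factor out: x = 11^1 · u with u = 5/2 a unit in ℤ_11. Expand u iteratively via a_{v+i} = u_i mod 11, u_{i+1} = (u_i − a_{v+i})/11:
  u_0 = 5/2;  a_1 = 8;  u_1 = (u_0 − 8)/11 = -1/2
  u_1 = -1/2;  a_2 = 5;  u_2 = (u_1 − 5)/11 = -1/2
  u_2 = -1/2;  a_3 = 5;  u_3 = (u_2 − 5)/11 = -1/2
  u_3 = -1/2;  a_4 = 5;  u_4 = (u_3 − 5)/11 = -1/2
Digits: (0, 8, 5, 5, 5).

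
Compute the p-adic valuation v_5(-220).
v_5(-220) = 1

v_5(n) is the largest exponent k such that 5^k divides n. Factor out: -220 = -5^1 · 44. (Sign doesn't affect v_p.) So v_5(-220) = 1.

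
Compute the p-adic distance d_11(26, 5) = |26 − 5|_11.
d_11(26, 5) = 1

Step 1 — x − y = 26 − 5 = 21. Step 2 — v_11(21) = 0 (factor: 21 = (11^0 · 21); the sign does not affect v_p). Step 3 — |x − y|_11 = 11^{0} = 1.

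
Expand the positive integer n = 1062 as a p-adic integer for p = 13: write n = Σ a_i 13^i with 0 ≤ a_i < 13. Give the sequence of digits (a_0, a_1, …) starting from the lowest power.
(a_0, a_1, …) = (9, 3, 6)

Repeated division by 13 gives the digits low-to-high: 1062 = 9 + 3·13^1 + 6·13^2. Digit sequence: (9, 3, 6).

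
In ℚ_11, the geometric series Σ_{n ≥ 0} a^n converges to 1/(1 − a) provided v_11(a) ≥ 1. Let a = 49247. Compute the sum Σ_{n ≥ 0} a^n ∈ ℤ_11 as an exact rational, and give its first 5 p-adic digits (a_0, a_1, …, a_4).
Σ a^n = 1/(1 − a) = -1/49246;  first 5 digits = (1, 0, 0, 4, 3)

v_11(a) = 3 ≥ 1, so the series converges in ℤ_11 to 1/(1 − a) = 1/(1 − 49247) = -1/49246. Expand this rational in ℤ_11: compute digits iteratively via d_i = x_i mod 11, x_{i+1} = (x_i − d_i)/11. The first 5 digits are (1, 0, 0, 4, 3).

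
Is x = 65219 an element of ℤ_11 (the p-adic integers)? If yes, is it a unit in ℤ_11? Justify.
x ∈ ℤ_11 but not a unit; v_11(x) = 3 > 0

ℤ_11 = {x ∈ ℚ_11 : v_11(x) ≥ 0} and ℤ_11^× = {x ∈ ℤ_11 : v_11(x) = 0}. Here v_11(65219) = v_11(num) − v_11(den) = 3; compare against these criteria.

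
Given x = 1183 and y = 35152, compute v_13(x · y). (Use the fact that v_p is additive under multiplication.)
v_13(41584816) = 5

v_p(x) = 2 (factor: 1183 = 13^2 · 7); v_p(y) = 3 (factor: 35152 = 13^3 · 16). Additivity: v_p(xy) = v_p(x) + v_p(y) = 2 + 3 = 5. (Direct check: xy = 41584816 = 13^5 · (112).)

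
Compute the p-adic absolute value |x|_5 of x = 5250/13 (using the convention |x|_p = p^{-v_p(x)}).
|5250/13|_5 = 1/125

Step 1 — compute v_5(x) by factoring powers of 5 out of the numerator and denominator: v_5(5250/13) = 3. Step 2 — apply |x|_p = p^{-v_p(x)} = 5^{-3} = 1/125.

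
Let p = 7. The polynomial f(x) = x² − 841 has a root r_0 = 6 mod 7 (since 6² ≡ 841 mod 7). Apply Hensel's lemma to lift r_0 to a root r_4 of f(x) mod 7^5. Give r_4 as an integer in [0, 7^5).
r_4 = 16778 (mod 16807)

Hensel's recurrence: r_{i+1} = r_i − f(r_i)·(f′(r_i))^{-1} mod 7^{i+2}, with f′(x) = 2x. Iterate:
  r_0 = 6 (mod 7)
  r_1 = 20 (mod 49)
  r_2 = 314 (mod 343)
  r_3 = 2372 (mod 2401)
  r_4 = 16778 (mod 16807)
Final: r_4 = 16778, and one checks f(r_4) ≡ 0 mod 7^5.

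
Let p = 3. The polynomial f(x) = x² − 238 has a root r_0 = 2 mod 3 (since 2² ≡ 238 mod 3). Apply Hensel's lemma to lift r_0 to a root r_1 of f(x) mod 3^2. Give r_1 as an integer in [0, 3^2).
r_1 = 2 (mod 9)

Hensel's recurrence: r_{i+1} = r_i − f(r_i)·(f′(r_i))^{-1} mod 3^{i+2}, with f′(x) = 2x. Iterate:
  r_0 = 2 (mod 3)
  r_1 = 2 (mod 9)
Final: r_1 = 2, and one checks f(r_1) ≡ 0 mod 3^2.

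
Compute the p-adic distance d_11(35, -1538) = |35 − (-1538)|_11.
d_11(35, -1538) = 1/121

Step 1 — x − y = 35 − (-1538) = 1573. Step 2 — v_11(1573) = 2 (factor: 1573 = (11^2 · 13); the sign does not affect v_p). Step 3 — |x − y|_11 = 11^{-2} = 1/121.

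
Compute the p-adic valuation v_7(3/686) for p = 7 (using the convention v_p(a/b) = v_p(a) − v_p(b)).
v_7(3/686) = -3

Factor powers of 7 from the numerator and denominator of the reduced fraction: 3 = 7^0 · 3 and 686 = 7^3 · 2. Apply v_p(a/b) = v_p(a) − v_p(b): v_7(3/686) = 0 − 3 = -3.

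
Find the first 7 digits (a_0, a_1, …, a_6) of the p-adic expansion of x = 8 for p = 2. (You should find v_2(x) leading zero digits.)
(a_0, …, a_6) = (0, 0, 0, 1, 0, 0, 0)

v_2(8) = 3, so a_0 = ... = a_2 = 0. Factor out: x = 2^3 · u with u = 1 a unit in ℤ_2. Expand u iteratively via a_{v+i} = u_i mod 2, u_{i+1} = (u_i − a_{v+i})/2:
  u_0 = 1;  a_3 = 1;  u_1 = (u_0 − 1)/2 = 0
  u_1 = 0;  a_4 = 0;  u_2 = (u_1 − 0)/2 = 0
  u_2 = 0;  a_5 = 0;  u_3 = (u_2 − 0)/2 = 0
  u_3 = 0;  a_6 = 0;  u_4 = (u_3 − 0)/2 = 0
Digits: (0, 0, 0, 1, 0, 0, 0).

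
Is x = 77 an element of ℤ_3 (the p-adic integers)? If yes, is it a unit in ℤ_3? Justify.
x ∈ ℤ_3^× (unit); v_3(x) = 0

ℤ_3 = {x ∈ ℚ_3 : v_3(x) ≥ 0} and ℤ_3^× = {x ∈ ℤ_3 : v_3(x) = 0}. Here v_3(77) = v_3(num) − v_3(den) = 0; compare against these criteria.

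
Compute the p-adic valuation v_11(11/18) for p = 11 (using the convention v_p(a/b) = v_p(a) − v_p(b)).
v_11(11/18) = 1

Factor powers of 11 from the numerator and denominator of the reduced fraction: 11 = 11^1 · 1 and 18 = 11^0 · 18. Apply v_p(a/b) = v_p(a) − v_p(b): v_11(11/18) = 1 − 0 = 1.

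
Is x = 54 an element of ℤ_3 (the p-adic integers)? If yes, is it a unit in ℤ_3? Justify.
x ∈ ℤ_3 but not a unit; v_3(x) = 3 > 0

ℤ_3 = {x ∈ ℚ_3 : v_3(x) ≥ 0} and ℤ_3^× = {x ∈ ℤ_3 : v_3(x) = 0}. Here v_3(54) = v_3(num) − v_3(den) = 3; compare against these criteria.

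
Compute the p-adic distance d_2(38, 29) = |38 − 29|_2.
d_2(38, 29) = 1

Step 1 — x − y = 38 − 29 = 9. Step 2 — v_2(9) = 0 (factor: 9 = (2^0 · 9); the sign does not affect v_p). Step 3 — |x − y|_2 = 2^{0} = 1.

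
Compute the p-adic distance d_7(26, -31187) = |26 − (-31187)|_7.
d_7(26, -31187) = 1/2401

Step 1 — x − y = 26 − (-31187) = 31213. Step 2 — v_7(31213) = 4 (factor: 31213 = (7^4 · 13); the sign does not affect v_p). Step 3 — |x − y|_7 = 7^{-4} = 1/2401.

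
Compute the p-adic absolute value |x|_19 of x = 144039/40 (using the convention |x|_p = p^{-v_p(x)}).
|144039/40|_19 = 1/6859

Step 1 — compute v_19(x) by factoring powers of 19 out of the numerator and denominator: v_19(144039/40) = 3. Step 2 — apply |x|_p = p^{-v_p(x)} = 19^{-3} = 1/6859.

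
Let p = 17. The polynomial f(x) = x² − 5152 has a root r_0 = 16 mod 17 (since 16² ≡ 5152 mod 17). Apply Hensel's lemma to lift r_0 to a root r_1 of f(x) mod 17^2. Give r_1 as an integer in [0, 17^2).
r_1 = 169 (mod 289)

Hensel's recurrence: r_{i+1} = r_i − f(r_i)·(f′(r_i))^{-1} mod 17^{i+2}, with f′(x) = 2x. Iterate:
  r_0 = 16 (mod 17)
  r_1 = 169 (mod 289)
Final: r_1 = 169, and one checks f(r_1) ≡ 0 mod 17^2.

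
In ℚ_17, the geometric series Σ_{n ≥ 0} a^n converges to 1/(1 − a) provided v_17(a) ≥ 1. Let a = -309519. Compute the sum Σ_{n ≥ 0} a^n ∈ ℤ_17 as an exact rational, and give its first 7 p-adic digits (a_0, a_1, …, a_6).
Σ a^n = 1/(1 − a) = 1/309520;  first 7 digits = (1, 0, 0, 5, 13, 16, 7)

v_17(a) = 3 ≥ 1, so the series converges in ℤ_17 to 1/(1 − a) = 1/(1 − (-309519)) = 1/309520. Expand this rational in ℤ_17: compute digits iteratively via d_i = x_i mod 17, x_{i+1} = (x_i − d_i)/17. The first 7 digits are (1, 0, 0, 5, 13, 16, 7).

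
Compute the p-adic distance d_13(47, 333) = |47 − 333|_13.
d_13(47, 333) = 1/13

Step 1 — x − y = 47 − 333 = -286. Step 2 — v_13(-286) = 1 (factor: -286 = −(13^1 · 22); the sign does not affect v_p). Step 3 — |x − y|_13 = 13^{-1} = 1/13.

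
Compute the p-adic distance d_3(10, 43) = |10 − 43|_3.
d_3(10, 43) = 1/3

Step 1 — x − y = 10 − 43 = -33. Step 2 — v_3(-33) = 1 (factor: -33 = −(3^1 · 11); the sign does not affect v_p). Step 3 — |x − y|_3 = 3^{-1} = 1/3.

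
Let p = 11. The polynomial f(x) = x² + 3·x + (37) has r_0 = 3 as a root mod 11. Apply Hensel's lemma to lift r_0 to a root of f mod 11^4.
r_3 = 14369 (mod 14641)

Hensel: r_{i+1} = r_i − f(r_i)·(f′(r_i))^{-1} mod 11^{i+2}, f′(x) = 2x + 3. Iterate:
  r_0 = 3 (mod 11)
  r_1 = 91 (mod 121)
  r_2 = 1059 (mod 1331)
  r_3 = 14369 (mod 14641)
Final: r = 14369 satisfies f(r) ≡ 0 mod 11^4.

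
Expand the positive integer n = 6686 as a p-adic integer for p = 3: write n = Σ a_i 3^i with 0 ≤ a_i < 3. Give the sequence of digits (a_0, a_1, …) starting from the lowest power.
(a_0, a_1, …) = (2, 2, 1, 1, 1, 0, 0, 0, 1)

Repeated division by 3 gives the digits low-to-high: 6686 = 2 + 2·3^1 + 1·3^2 + 1·3^3 + 1·3^4 + 1·3^8. Digit sequence: (2, 2, 1, 1, 1, 0, 0, 0, 1).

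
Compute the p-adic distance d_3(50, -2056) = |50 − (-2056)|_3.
d_3(50, -2056) = 1/81

Step 1 — x − y = 50 − (-2056) = 2106. Step 2 — v_3(2106) = 4 (factor: 2106 = (3^4 · 26); the sign does not affect v_p). Step 3 — |x − y|_3 = 3^{-4} = 1/81.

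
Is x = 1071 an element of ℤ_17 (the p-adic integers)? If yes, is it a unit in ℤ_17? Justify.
x ∈ ℤ_17 but not a unit; v_17(x) = 1 > 0

ℤ_17 = {x ∈ ℚ_17 : v_17(x) ≥ 0} and ℤ_17^× = {x ∈ ℤ_17 : v_17(x) = 0}. Here v_17(1071) = v_17(num) − v_17(den) = 1; compare against these criteria.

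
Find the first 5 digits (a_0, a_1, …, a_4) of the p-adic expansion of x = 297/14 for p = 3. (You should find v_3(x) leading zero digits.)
(a_0, …, a_4) = (0, 0, 0, 1, 1)

v_3(297/14) = 3, so a_0 = ... = a_2 = 0. Factor out: x = 3^3 · u with u = 11/14 a unit in ℤ_3. Expand u iteratively via a_{v+i} = u_i mod 3, u_{i+1} = (u_i − a_{v+i})/3:
  u_0 = 11/14;  a_3 = 1;  u_1 = (u_0 − 1)/3 = -1/14
  u_1 = -1/14;  a_4 = 1;  u_2 = (u_1 − 1)/3 = -5/14
Digits: (0, 0, 0, 1, 1).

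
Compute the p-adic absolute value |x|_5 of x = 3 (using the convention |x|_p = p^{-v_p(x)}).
|3|_5 = 1

Step 1 — compute v_5(x) by factoring powers of 5 out of the numerator and denominator: v_5(3) = 0. Step 2 — apply |x|_p = p^{-v_p(x)} = 5^{0} = 1.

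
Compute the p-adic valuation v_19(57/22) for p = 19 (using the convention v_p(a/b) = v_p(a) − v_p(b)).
v_19(57/22) = 1

Factor powers of 19 from the numerator and denominator of the reduced fraction: 57 = 19^1 · 3 and 22 = 19^0 · 22. Apply v_p(a/b) = v_p(a) − v_p(b): v_19(57/22) = 1 − 0 = 1.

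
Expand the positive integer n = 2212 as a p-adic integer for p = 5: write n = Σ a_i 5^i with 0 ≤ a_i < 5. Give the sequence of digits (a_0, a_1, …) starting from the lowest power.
(a_0, a_1, …) = (2, 2, 3, 2, 3)

Repeated division by 5 gives the digits low-to-high: 2212 = 2 + 2·5^1 + 3·5^2 + 2·5^3 + 3·5^4. Digit sequence: (2, 2, 3, 2, 3).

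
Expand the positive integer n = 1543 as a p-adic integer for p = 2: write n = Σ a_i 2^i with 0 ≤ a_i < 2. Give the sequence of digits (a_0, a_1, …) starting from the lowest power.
(a_0, a_1, …) = (1, 1, 1, 0, 0, 0, 0, 0, 0, 1, 1)

Repeated division by 2 gives the digits low-to-high: 1543 = 1 + 1·2^1 + 1·2^2 + 1·2^9 + 1·2^10. Digit sequence: (1, 1, 1, 0, 0, 0, 0, 0, 0, 1, 1).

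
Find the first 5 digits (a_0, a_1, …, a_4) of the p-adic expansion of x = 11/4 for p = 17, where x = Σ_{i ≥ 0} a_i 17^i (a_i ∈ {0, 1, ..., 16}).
(a_0, …, a_4) = (7, 4, 4, 4, 4)

v_17(11/4) = 0 (numerator and denominator both coprime to 17), so x ∈ ℤ_17^×. Compute digits iteratively via a_i = x_i mod 17, x_{i+1} = (x_i − a_i)/17, with x_0 = x:
  x_0 = 11/4;  a_0 = 7;  x_1 = (x_0 − 7)/17 = -1/4
  x_1 = -1/4;  a_1 = 4;  x_2 = (x_1 − 4)/17 = -1/4
  x_2 = -1/4;  a_2 = 4;  x_3 = (x_2 − 4)/17 = -1/4
  x_3 = -1/4;  a_3 = 4;  x_4 = (x_3 − 4)/17 = -1/4
  x_4 = -1/4;  a_4 = 4;  x_5 = (x_4 − 4)/17 = -1/4
Digits: (7, 4, 4, 4, 4).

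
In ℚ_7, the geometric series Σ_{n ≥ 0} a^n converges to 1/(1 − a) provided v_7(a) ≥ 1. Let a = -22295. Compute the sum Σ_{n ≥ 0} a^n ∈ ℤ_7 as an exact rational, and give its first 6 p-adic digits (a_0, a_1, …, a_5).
Σ a^n = 1/(1 − a) = 1/22296;  first 6 digits = (1, 0, 0, 5, 4, 5)

v_7(a) = 3 ≥ 1, so the series converges in ℤ_7 to 1/(1 − a) = 1/(1 − (-22295)) = 1/22296. Expand this rational in ℤ_7: compute digits iteratively via d_i = x_i mod 7, x_{i+1} = (x_i − d_i)/7. The first 6 digits are (1, 0, 0, 5, 4, 5).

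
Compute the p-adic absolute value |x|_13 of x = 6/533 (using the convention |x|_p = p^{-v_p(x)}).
|6/533|_13 = 13

Step 1 — compute v_13(x) by factoring powers of 13 out of the numerator and denominator: v_13(6/533) = -1. Step 2 — apply |x|_p = p^{-v_p(x)} = 13^{1} = 13.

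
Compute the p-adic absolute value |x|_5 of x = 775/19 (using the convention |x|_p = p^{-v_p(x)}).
|775/19|_5 = 1/25

Step 1 — compute v_5(x) by factoring powers of 5 out of the numerator and denominator: v_5(775/19) = 2. Step 2 — apply |x|_p = p^{-v_p(x)} = 5^{-2} = 1/25.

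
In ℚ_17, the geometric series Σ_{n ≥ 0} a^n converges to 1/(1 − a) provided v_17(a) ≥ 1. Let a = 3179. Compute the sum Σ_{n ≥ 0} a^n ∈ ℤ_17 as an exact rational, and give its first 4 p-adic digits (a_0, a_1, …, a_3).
Σ a^n = 1/(1 − a) = -1/3178;  first 4 digits = (1, 0, 11, 0)

v_17(a) = 2 ≥ 1, so the series converges in ℤ_17 to 1/(1 − a) = 1/(1 − 3179) = -1/3178. Expand this rational in ℤ_17: compute digits iteratively via d_i = x_i mod 17, x_{i+1} = (x_i − d_i)/17. The first 4 digits are (1, 0, 11, 0).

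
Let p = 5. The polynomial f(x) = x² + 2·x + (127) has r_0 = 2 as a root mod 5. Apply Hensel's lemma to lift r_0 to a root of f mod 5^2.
r_1 = 17 (mod 25)

Hensel: r_{i+1} = r_i − f(r_i)·(f′(r_i))^{-1} mod 5^{i+2}, f′(x) = 2x + 2. Iterate:
  r_0 = 2 (mod 5)
  r_1 = 17 (mod 25)
Final: r = 17 satisfies f(r) ≡ 0 mod 5^2.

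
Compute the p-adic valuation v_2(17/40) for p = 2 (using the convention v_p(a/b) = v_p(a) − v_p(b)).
v_2(17/40) = -3

Factor powers of 2 from the numerator and denominator of the reduced fraction: 17 = 2^0 · 17 and 40 = 2^3 · 5. Apply v_p(a/b) = v_p(a) − v_p(b): v_2(17/40) = 0 − 3 = -3.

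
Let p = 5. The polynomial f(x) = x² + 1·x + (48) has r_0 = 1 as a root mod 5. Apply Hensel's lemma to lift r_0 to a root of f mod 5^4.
r_3 = 401 (mod 625)

Hensel: r_{i+1} = r_i − f(r_i)·(f′(r_i))^{-1} mod 5^{i+2}, f′(x) = 2x + 1. Iterate:
  r_0 = 1 (mod 5)
  r_1 = 1 (mod 25)
  r_2 = 26 (mod 125)
  r_3 = 401 (mod 625)
Final: r = 401 satisfies f(r) ≡ 0 mod 5^4.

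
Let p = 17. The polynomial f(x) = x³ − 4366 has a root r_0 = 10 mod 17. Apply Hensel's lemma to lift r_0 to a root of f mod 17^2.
r_1 = 27 (mod 289)

Hensel: r_{i+1} = r_i − f(r_i)/f′(r_i) mod 17^{i+2}, where f′(x) = 3x². Iterate:
  r_0 = 10 (mod 17)
  r_1 = 27 (mod 289)
Final: r = 27 with f(r) ≡ 0 mod 17^2.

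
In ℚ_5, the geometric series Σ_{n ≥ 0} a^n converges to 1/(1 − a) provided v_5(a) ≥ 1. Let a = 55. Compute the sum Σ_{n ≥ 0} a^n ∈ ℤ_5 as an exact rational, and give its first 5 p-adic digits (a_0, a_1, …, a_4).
Σ a^n = 1/(1 − a) = -1/54;  first 5 digits = (1, 1, 3, 0, 2)

v_5(a) = 1 ≥ 1, so the series converges in ℤ_5 to 1/(1 − a) = 1/(1 − 55) = -1/54. Expand this rational in ℤ_5: compute digits iteratively via d_i = x_i mod 5, x_{i+1} = (x_i − d_i)/5. The first 5 digits are (1, 1, 3, 0, 2).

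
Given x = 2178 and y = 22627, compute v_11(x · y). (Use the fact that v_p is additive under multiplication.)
v_11(49281606) = 5

v_p(x) = 2 (factor: 2178 = 11^2 · 18); v_p(y) = 3 (factor: 22627 = 11^3 · 17). Additivity: v_p(xy) = v_p(x) + v_p(y) = 2 + 3 = 5. (Direct check: xy = 49281606 = 11^5 · (306).)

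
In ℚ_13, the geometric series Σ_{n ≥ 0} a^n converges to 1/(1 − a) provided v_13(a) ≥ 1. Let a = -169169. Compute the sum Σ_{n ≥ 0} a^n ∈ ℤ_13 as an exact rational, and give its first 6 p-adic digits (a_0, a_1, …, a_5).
Σ a^n = 1/(1 − a) = 1/169170;  first 6 digits = (1, 0, 0, 1, 7, 12)

v_13(a) = 3 ≥ 1, so the series converges in ℤ_13 to 1/(1 − a) = 1/(1 − (-169169)) = 1/169170. Expand this rational in ℤ_13: compute digits iteratively via d_i = x_i mod 13, x_{i+1} = (x_i − d_i)/13. The first 6 digits are (1, 0, 0, 1, 7, 12).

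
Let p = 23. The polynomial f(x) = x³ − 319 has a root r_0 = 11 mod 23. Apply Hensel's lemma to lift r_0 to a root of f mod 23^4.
r_3 = 246939 (mod 279841)

Hensel: r_{i+1} = r_i − f(r_i)/f′(r_i) mod 23^{i+2}, where f′(x) = 3x². Iterate:
  r_0 = 11 (mod 23)
  r_1 = 425 (mod 529)
  r_2 = 3599 (mod 12167)
  r_3 = 246939 (mod 279841)
Final: r = 246939 with f(r) ≡ 0 mod 23^4.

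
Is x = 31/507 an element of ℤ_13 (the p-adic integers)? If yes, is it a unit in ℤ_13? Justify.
x ∉ ℤ_13 (v_13(x) = -2 < 0)

ℤ_13 = {x ∈ ℚ_13 : v_13(x) ≥ 0} and ℤ_13^× = {x ∈ ℤ_13 : v_13(x) = 0}. Here v_13(31/507) = v_13(num) − v_13(den) = -2; compare against these criteria.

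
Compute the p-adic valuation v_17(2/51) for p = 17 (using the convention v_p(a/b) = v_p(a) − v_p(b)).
v_17(2/51) = -1

Factor powers of 17 from the numerator and denominator of the reduced fraction: 2 = 17^0 · 2 and 51 = 17^1 · 3. Apply v_p(a/b) = v_p(a) − v_p(b): v_17(2/51) = 0 − 1 = -1.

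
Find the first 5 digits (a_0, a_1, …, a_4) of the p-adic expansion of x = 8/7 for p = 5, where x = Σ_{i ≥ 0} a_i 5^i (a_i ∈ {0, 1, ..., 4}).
(a_0, …, a_4) = (4, 3, 0, 2, 1)

v_5(8/7) = 0 (numerator and denominator both coprime to 5), so x ∈ ℤ_5^×. Compute digits iteratively via a_i = x_i mod 5, x_{i+1} = (x_i − a_i)/5, with x_0 = x:
  x_0 = 8/7;  a_0 = 4;  x_1 = (x_0 − 4)/5 = -4/7
  x_1 = -4/7;  a_1 = 3;  x_2 = (x_1 − 3)/5 = -5/7
  x_2 = -5/7;  a_2 = 0;  x_3 = (x_2 − 0)/5 = -1/7
  x_3 = -1/7;  a_3 = 2;  x_4 = (x_3 − 2)/5 = -3/7
  x_4 = -3/7;  a_4 = 1;  x_5 = (x_4 − 1)/5 = -2/7
Digits: (4, 3, 0, 2, 1).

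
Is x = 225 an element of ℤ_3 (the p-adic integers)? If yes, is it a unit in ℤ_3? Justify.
x ∈ ℤ_3 but not a unit; v_3(x) = 2 > 0

ℤ_3 = {x ∈ ℚ_3 : v_3(x) ≥ 0} and ℤ_3^× = {x ∈ ℤ_3 : v_3(x) = 0}. Here v_3(225) = v_3(num) − v_3(den) = 2; compare against these criteria.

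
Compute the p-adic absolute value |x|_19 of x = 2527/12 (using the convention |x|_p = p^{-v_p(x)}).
|2527/12|_19 = 1/361

Step 1 — compute v_19(x) by factoring powers of 19 out of the numerator and denominator: v_19(2527/12) = 2. Step 2 — apply |x|_p = p^{-v_p(x)} = 19^{-2} = 1/361.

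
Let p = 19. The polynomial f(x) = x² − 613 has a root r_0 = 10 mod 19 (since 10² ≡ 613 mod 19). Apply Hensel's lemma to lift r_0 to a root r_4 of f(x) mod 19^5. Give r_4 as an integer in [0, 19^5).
r_4 = 173442 (mod 2476099)

Hensel's recurrence: r_{i+1} = r_i − f(r_i)·(f′(r_i))^{-1} mod 19^{i+2}, with f′(x) = 2x. Iterate:
  r_0 = 10 (mod 19)
  r_1 = 162 (mod 361)
  r_2 = 1967 (mod 6859)
  r_3 = 43121 (mod 130321)
  r_4 = 173442 (mod 2476099)
Final: r_4 = 173442, and one checks f(r_4) ≡ 0 mod 19^5.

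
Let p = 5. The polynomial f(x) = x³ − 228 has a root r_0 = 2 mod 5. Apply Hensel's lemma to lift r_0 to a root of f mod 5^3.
r_2 = 12 (mod 125)

Hensel: r_{i+1} = r_i − f(r_i)/f′(r_i) mod 5^{i+2}, where f′(x) = 3x². Iterate:
  r_0 = 2 (mod 5)
  r_1 = 12 (mod 25)
  r_2 = 12 (mod 125)
Final: r = 12 with f(r) ≡ 0 mod 5^3.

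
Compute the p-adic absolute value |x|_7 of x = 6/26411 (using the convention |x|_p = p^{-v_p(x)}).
|6/26411|_7 = 2401

Step 1 — compute v_7(x) by factoring powers of 7 out of the numerator and denominator: v_7(6/26411) = -4. Step 2 — apply |x|_p = p^{-v_p(x)} = 7^{4} = 2401.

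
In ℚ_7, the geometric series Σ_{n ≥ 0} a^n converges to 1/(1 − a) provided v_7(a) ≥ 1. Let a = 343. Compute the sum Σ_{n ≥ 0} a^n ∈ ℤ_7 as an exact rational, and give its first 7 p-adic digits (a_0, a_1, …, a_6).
Σ a^n = 1/(1 − a) = -1/342;  first 7 digits = (1, 0, 0, 1, 0, 0, 1)

v_7(a) = 3 ≥ 1, so the series converges in ℤ_7 to 1/(1 − a) = 1/(1 − 343) = -1/342. Expand this rational in ℤ_7: compute digits iteratively via d_i = x_i mod 7, x_{i+1} = (x_i − d_i)/7. The first 7 digits are (1, 0, 0, 1, 0, 0, 1).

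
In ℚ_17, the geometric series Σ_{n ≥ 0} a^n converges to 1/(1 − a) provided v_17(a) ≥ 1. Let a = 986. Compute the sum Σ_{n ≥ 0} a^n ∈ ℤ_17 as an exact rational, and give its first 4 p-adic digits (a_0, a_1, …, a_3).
Σ a^n = 1/(1 − a) = -1/985;  first 4 digits = (1, 7, 1, 14)

v_17(a) = 1 ≥ 1, so the series converges in ℤ_17 to 1/(1 − a) = 1/(1 − 986) = -1/985. Expand this rational in ℤ_17: compute digits iteratively via d_i = x_i mod 17, x_{i+1} = (x_i − d_i)/17. The first 4 digits are (1, 7, 1, 14).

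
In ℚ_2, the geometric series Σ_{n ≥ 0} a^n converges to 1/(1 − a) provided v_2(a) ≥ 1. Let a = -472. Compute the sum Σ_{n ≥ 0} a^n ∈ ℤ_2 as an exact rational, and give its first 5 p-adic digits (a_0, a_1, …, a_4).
Σ a^n = 1/(1 − a) = 1/473;  first 5 digits = (1, 0, 0, 1, 0)

v_2(a) = 3 ≥ 1, so the series converges in ℤ_2 to 1/(1 − a) = 1/(1 − (-472)) = 1/473. Expand this rational in ℤ_2: compute digits iteratively via d_i = x_i mod 2, x_{i+1} = (x_i − d_i)/2. The first 5 digits are (1, 0, 0, 1, 0).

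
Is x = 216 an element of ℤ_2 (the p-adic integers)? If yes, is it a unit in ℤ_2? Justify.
x ∈ ℤ_2 but not a unit; v_2(x) = 3 > 0

ℤ_2 = {x ∈ ℚ_2 : v_2(x) ≥ 0} and ℤ_2^× = {x ∈ ℤ_2 : v_2(x) = 0}. Here v_2(216) = v_2(num) − v_2(den) = 3; compare against these criteria.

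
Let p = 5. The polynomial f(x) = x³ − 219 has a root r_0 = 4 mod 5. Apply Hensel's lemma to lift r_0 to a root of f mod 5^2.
r_1 = 14 (mod 25)

Hensel: r_{i+1} = r_i − f(r_i)/f′(r_i) mod 5^{i+2}, where f′(x) = 3x². Iterate:
  r_0 = 4 (mod 5)
  r_1 = 14 (mod 25)
Final: r = 14 with f(r) ≡ 0 mod 5^2.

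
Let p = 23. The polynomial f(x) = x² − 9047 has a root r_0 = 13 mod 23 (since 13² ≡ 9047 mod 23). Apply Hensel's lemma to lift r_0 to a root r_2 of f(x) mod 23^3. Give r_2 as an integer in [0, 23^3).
r_2 = 11789 (mod 12167)

Hensel's recurrence: r_{i+1} = r_i − f(r_i)·(f′(r_i))^{-1} mod 23^{i+2}, with f′(x) = 2x. Iterate:
  r_0 = 13 (mod 23)
  r_1 = 151 (mod 529)
  r_2 = 11789 (mod 12167)
Final: r_2 = 11789, and one checks f(r_2) ≡ 0 mod 23^3.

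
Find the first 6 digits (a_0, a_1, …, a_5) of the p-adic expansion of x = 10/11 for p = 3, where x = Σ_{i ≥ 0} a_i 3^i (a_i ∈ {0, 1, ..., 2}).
(a_0, …, a_5) = (2, 1, 2, 0, 0, 1)

v_3(10/11) = 0 (numerator and denominator both coprime to 3), so x ∈ ℤ_3^×. Compute digits iteratively via a_i = x_i mod 3, x_{i+1} = (x_i − a_i)/3, with x_0 = x:
  x_0 = 10/11;  a_0 = 2;  x_1 = (x_0 − 2)/3 = -4/11
  x_1 = -4/11;  a_1 = 1;  x_2 = (x_1 − 1)/3 = -5/11
  x_2 = -5/11;  a_2 = 2;  x_3 = (x_2 − 2)/3 = -9/11
  x_3 = -9/11;  a_3 = 0;  x_4 = (x_3 − 0)/3 = -3/11
  x_4 = -3/11;  a_4 = 0;  x_5 = (x_4 − 0)/3 = -1/11
  x_5 = -1/11;  a_5 = 1;  x_6 = (x_5 − 1)/3 = -4/11
Digits: (2, 1, 2, 0, 0, 1).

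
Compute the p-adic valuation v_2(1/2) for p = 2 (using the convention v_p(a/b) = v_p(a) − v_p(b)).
v_2(1/2) = -1

Factor powers of 2 from the numerator and denominator of the reduced fraction: 1 = 2^0 · 1 and 2 = 2^1 · 1. Apply v_p(a/b) = v_p(a) − v_p(b): v_2(1/2) = 0 − 1 = -1.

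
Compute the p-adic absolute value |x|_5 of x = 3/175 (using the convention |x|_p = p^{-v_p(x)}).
|3/175|_5 = 25

Step 1 — compute v_5(x) by factoring powers of 5 out of the numerator and denominator: v_5(3/175) = -2. Step 2 — apply |x|_p = p^{-v_p(x)} = 5^{2} = 25.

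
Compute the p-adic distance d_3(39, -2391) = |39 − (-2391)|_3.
d_3(39, -2391) = 1/243

Step 1 — x − y = 39 − (-2391) = 2430. Step 2 — v_3(2430) = 5 (factor: 2430 = (3^5 · 10); the sign does not affect v_p). Step 3 — |x − y|_3 = 3^{-5} = 1/243.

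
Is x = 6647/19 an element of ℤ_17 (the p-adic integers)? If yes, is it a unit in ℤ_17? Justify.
x ∈ ℤ_17 but not a unit; v_17(x) = 2 > 0

ℤ_17 = {x ∈ ℚ_17 : v_17(x) ≥ 0} and ℤ_17^× = {x ∈ ℤ_17 : v_17(x) = 0}. Here v_17(6647/19) = v_17(num) − v_17(den) = 2; compare against these criteria.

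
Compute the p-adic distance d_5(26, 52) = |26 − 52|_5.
d_5(26, 52) = 1

Step 1 — x − y = 26 − 52 = -26. Step 2 — v_5(-26) = 0 (factor: -26 = −(5^0 · 26); the sign does not affect v_p). Step 3 — |x − y|_5 = 5^{0} = 1.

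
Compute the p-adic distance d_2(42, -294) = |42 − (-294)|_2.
d_2(42, -294) = 1/16

Step 1 — x − y = 42 − (-294) = 336. Step 2 — v_2(336) = 4 (factor: 336 = (2^4 · 21); the sign does not affect v_p). Step 3 — |x − y|_2 = 2^{-4} = 1/16.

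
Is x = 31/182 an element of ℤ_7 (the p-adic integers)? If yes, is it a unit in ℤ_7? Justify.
x ∉ ℤ_7 (v_7(x) = -1 < 0)

ℤ_7 = {x ∈ ℚ_7 : v_7(x) ≥ 0} and ℤ_7^× = {x ∈ ℤ_7 : v_7(x) = 0}. Here v_7(31/182) = v_7(num) − v_7(den) = -1; compare against these criteria.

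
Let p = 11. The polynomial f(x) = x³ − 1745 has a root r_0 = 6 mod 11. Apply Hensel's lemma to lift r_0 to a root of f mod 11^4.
r_3 = 13459 (mod 14641)

Hensel: r_{i+1} = r_i − f(r_i)/f′(r_i) mod 11^{i+2}, where f′(x) = 3x². Iterate:
  r_0 = 6 (mod 11)
  r_1 = 28 (mod 121)
  r_2 = 149 (mod 1331)
  r_3 = 13459 (mod 14641)
Final: r = 13459 with f(r) ≡ 0 mod 11^4.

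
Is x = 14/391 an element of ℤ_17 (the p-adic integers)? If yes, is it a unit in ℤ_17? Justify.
x ∉ ℤ_17 (v_17(x) = -1 < 0)

ℤ_17 = {x ∈ ℚ_17 : v_17(x) ≥ 0} and ℤ_17^× = {x ∈ ℤ_17 : v_17(x) = 0}. Here v_17(14/391) = v_17(num) − v_17(den) = -1; compare against these criteria.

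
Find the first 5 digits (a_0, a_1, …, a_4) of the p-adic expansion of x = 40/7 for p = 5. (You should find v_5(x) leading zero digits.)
(a_0, …, a_4) = (0, 4, 3, 0, 2)

v_5(40/7) = 1, so a_0 = ... = a_0 = 0. Factor out: x = 5^1 · u with u = 8/7 a unit in ℤ_5. Expand u iteratively via a_{v+i} = u_i mod 5, u_{i+1} = (u_i − a_{v+i})/5:
  u_0 = 8/7;  a_1 = 4;  u_1 = (u_0 − 4)/5 = -4/7
  u_1 = -4/7;  a_2 = 3;  u_2 = (u_1 − 3)/5 = -5/7
  u_2 = -5/7;  a_3 = 0;  u_3 = (u_2 − 0)/5 = -1/7
  u_3 = -1/7;  a_4 = 2;  u_4 = (u_3 − 2)/5 = -3/7
Digits: (0, 4, 3, 0, 2).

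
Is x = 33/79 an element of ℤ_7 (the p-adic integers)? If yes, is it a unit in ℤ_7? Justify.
x ∈ ℤ_7^× (unit); v_7(x) = 0

ℤ_7 = {x ∈ ℚ_7 : v_7(x) ≥ 0} and ℤ_7^× = {x ∈ ℤ_7 : v_7(x) = 0}. Here v_7(33/79) = v_7(num) − v_7(den) = 0; compare against these criteria.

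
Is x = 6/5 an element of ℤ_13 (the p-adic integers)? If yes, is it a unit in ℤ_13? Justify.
x ∈ ℤ_13^× (unit); v_13(x) = 0

ℤ_13 = {x ∈ ℚ_13 : v_13(x) ≥ 0} and ℤ_13^× = {x ∈ ℤ_13 : v_13(x) = 0}. Here v_13(6/5) = v_13(num) − v_13(den) = 0; compare against these criteria.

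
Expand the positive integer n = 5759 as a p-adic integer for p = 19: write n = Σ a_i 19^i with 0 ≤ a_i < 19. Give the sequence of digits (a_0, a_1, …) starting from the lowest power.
(a_0, a_1, …) = (2, 18, 15)

Repeated division by 19 gives the digits low-to-high: 5759 = 2 + 18·19^1 + 15·19^2. Digit sequence: (2, 18, 15).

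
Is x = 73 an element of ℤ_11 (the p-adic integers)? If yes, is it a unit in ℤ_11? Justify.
x ∈ ℤ_11^× (unit); v_11(x) = 0

ℤ_11 = {x ∈ ℚ_11 : v_11(x) ≥ 0} and ℤ_11^× = {x ∈ ℤ_11 : v_11(x) = 0}. Here v_11(73) = v_11(num) − v_11(den) = 0; compare against these criteria.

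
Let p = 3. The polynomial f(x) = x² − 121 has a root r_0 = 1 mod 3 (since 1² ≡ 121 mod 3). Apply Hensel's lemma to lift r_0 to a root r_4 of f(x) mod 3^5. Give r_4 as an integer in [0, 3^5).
r_4 = 232 (mod 243)

Hensel's recurrence: r_{i+1} = r_i − f(r_i)·(f′(r_i))^{-1} mod 3^{i+2}, with f′(x) = 2x. Iterate:
  r_0 = 1 (mod 3)
  r_1 = 7 (mod 9)
  r_2 = 16 (mod 27)
  r_3 = 70 (mod 81)
  r_4 = 232 (mod 243)
Final: r_4 = 232, and one checks f(r_4) ≡ 0 mod 3^5.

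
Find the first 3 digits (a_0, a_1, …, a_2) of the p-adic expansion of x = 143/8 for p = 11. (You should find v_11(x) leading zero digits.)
(a_0, …, a_2) = (0, 3, 4)

v_11(143/8) = 1, so a_0 = ... = a_0 = 0. Factor out: x = 11^1 · u with u = 13/8 a unit in ℤ_11. Expand u iteratively via a_{v+i} = u_i mod 11, u_{i+1} = (u_i − a_{v+i})/11:
  u_0 = 13/8;  a_1 = 3;  u_1 = (u_0 − 3)/11 = -1/8
  u_1 = -1/8;  a_2 = 4;  u_2 = (u_1 − 4)/11 = -3/8
Digits: (0, 3, 4).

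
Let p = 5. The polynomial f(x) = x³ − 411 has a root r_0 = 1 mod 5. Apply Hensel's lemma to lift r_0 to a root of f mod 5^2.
r_1 = 21 (mod 25)

Hensel: r_{i+1} = r_i − f(r_i)/f′(r_i) mod 5^{i+2}, where f′(x) = 3x². Iterate:
  r_0 = 1 (mod 5)
  r_1 = 21 (mod 25)
Final: r = 21 with f(r) ≡ 0 mod 5^2.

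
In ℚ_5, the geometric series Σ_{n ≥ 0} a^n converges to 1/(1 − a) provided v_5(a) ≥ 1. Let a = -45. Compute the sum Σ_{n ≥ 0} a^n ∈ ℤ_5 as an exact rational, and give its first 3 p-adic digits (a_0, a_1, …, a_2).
Σ a^n = 1/(1 − a) = 1/46;  first 3 digits = (1, 1, 4)

v_5(a) = 1 ≥ 1, so the series converges in ℤ_5 to 1/(1 − a) = 1/(1 − (-45)) = 1/46. Expand this rational in ℤ_5: compute digits iteratively via d_i = x_i mod 5, x_{i+1} = (x_i − d_i)/5. The first 3 digits are (1, 1, 4).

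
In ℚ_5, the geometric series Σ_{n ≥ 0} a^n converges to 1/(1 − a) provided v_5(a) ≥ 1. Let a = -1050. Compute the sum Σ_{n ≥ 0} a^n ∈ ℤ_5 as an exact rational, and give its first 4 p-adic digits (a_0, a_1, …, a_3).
Σ a^n = 1/(1 − a) = 1/1051;  first 4 digits = (1, 0, 3, 1)

v_5(a) = 2 ≥ 1, so the series converges in ℤ_5 to 1/(1 − a) = 1/(1 − (-1050)) = 1/1051. Expand this rational in ℤ_5: compute digits iteratively via d_i = x_i mod 5, x_{i+1} = (x_i − d_i)/5. The first 4 digits are (1, 0, 3, 1).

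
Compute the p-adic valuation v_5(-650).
v_5(-650) = 2

v_5(n) is the largest exponent k such that 5^k divides n. Factor out: -650 = -5^2 · 26. (Sign doesn't affect v_p.) So v_5(-650) = 2.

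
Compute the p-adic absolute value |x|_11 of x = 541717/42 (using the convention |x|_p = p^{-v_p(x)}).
|541717/42|_11 = 1/14641

Step 1 — compute v_11(x) by factoring powers of 11 out of the numerator and denominator: v_11(541717/42) = 4. Step 2 — apply |x|_p = p^{-v_p(x)} = 11^{-4} = 1/14641.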